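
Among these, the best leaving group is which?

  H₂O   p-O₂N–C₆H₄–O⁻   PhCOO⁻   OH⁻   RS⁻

H₂O

H₂O: pKₐ(H₃O⁺) ≈ -1.7
PhCOO⁻: pKₐ(C₆H₅COOH) ≈ 4.2
p-O₂N–C₆H₄–O⁻: pKₐ(p-nitrophenol) ≈ 7.2
RS⁻: pKₐ(RSH (a thiol)) ≈ 10.5
OH⁻: pKₐ(H₂O) ≈ 15.7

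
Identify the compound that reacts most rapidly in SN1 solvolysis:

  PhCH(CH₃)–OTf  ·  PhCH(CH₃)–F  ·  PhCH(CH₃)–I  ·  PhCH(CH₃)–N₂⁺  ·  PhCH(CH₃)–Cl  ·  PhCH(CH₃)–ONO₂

The skeletons are identical, so relative rate is governed entirely by leaving-group ability.
The more stable X⁻ (or X) is on its own — i.e. the weaker a base it is — the better a leaving group it makes.
PhCH(CH₃)–N₂⁺ loses N₂: no meaningful conjugate acid; N₂ departs as an exceptionally stable neutral molecule
PhCH(CH₃)–OTf loses OTf⁻: pKₐ(CF₃SO₃H (triflic acid)) ≈ -14
PhCH(CH₃)–I loses I⁻: pKₐ(HI) ≈ -10
PhCH(CH₃)–Cl loses Cl⁻: pKₐ(HCl) ≈ -7
PhCH(CH₃)–ONO₂ loses NO₃⁻: pKₐ(HNO₃) ≈ -1.3
PhCH(CH₃)–F loses F⁻: pKₐ(HF) ≈ 3.2

PhCH(CH₃)–N₂⁺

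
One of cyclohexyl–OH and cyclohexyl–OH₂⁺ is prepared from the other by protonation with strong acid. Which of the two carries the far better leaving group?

cyclohexyl–OH₂⁺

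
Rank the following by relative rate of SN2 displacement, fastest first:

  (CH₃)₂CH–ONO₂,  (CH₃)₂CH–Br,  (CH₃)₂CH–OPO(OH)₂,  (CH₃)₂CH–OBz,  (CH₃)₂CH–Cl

Same R in every case — rank the leaving groups.
Rank by basicity of the departing species: weakest base leaves most easily.
(CH₃)₂CH–Br loses Br⁻: pKₐ(HBr) ≈ -9
(CH₃)₂CH–Cl loses Cl⁻: pKₐ(HCl) ≈ -7
(CH₃)₂CH–ONO₂ loses NO₃⁻: pKₐ(HNO₃) ≈ -1.3
(CH₃)₂CH–OPO(OH)₂ loses H₂PO₄⁻: pKₐ(H₃PO₄) ≈ 2.1
(CH₃)₂CH–OBz loses PhCOO⁻: pKₐ(C₆H₅COOH) ≈ 4.2

(CH₃)₂CH–Br > (CH₃)₂CH–Cl > (CH₃)₂CH–ONO₂ > (CH₃)₂CH–OPO(OH)₂ > (CH₃)₂CH–OBz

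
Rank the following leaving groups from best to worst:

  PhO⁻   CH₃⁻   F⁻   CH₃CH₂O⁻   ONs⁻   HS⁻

ONs⁻ > F⁻ > HS⁻ > PhO⁻ > CH₃CH₂O⁻ > CH₃⁻

Rank by basicity of the departing species: weakest base leaves most easily.
ONs⁻: pKₐ(p-O₂NC₆H₄SO₃H) ≈ -3.5
F⁻: pKₐ(HF) ≈ 3.2
HS⁻: pKₐ(H₂S) ≈ 7
PhO⁻: pKₐ(C₆H₅OH (phenol)) ≈ 10
CH₃CH₂O⁻: pKₐ(CH₃CH₂OH) ≈ 16
CH₃⁻: pKₐ(CH₄) ≈ 48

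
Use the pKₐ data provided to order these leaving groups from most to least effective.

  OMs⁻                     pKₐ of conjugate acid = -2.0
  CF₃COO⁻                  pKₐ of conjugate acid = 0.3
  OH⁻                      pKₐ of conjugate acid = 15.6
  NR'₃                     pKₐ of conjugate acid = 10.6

Lower conjugate-acid pKₐ ⇒ weaker base ⇒ better leaving group.
Sorting by the given values: OMs⁻ (-2.0), CF₃COO⁻ (0.3), NR'₃ (10.6), OH⁻ (15.6).

OMs⁻ > CF₃COO⁻ > NR'₃ > OH⁻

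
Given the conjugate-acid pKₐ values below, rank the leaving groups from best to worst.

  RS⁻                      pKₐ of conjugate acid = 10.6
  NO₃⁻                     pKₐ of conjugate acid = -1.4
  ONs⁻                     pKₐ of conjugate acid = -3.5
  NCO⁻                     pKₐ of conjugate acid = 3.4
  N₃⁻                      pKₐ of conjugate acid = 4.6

ONs⁻ > NO₃⁻ > NCO⁻ > N₃⁻ > RS⁻

Lower conjugate-acid pKₐ ⇒ weaker base ⇒ better leaving group.
Sorting by the given values: ONs⁻ (-3.5), NO₃⁻ (-1.4), NCO⁻ (3.4), N₃⁻ (4.6), RS⁻ (10.6).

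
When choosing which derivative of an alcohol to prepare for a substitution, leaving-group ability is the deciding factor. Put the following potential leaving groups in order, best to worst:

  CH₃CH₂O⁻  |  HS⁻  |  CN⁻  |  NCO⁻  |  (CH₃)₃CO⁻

NCO⁻: pKₐ(HOCN) ≈ 3.5
HS⁻: pKₐ(H₂S) ≈ 7
CN⁻: pKₐ(HCN) ≈ 9.2
CH₃CH₂O⁻: pKₐ(CH₃CH₂OH) ≈ 16
(CH₃)₃CO⁻: pKₐ(t-BuOH) ≈ 18

NCO⁻ > HS⁻ > CN⁻ > CH₃CH₂O⁻ > (CH₃)₃CO⁻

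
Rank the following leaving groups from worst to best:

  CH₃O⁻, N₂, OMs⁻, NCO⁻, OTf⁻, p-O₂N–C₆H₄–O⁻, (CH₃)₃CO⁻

(CH₃)₃CO⁻ < CH₃O⁻ < p-O₂N–C₆H₄–O⁻ < NCO⁻ < OMs⁻ < OTf⁻ < N₂

N₂: no meaningful conjugate acid; N₂ departs as an exceptionally stable neutral molecule
OTf⁻: pKₐ(CF₃SO₃H (triflic acid)) ≈ -14 — charge spread over three oxygens and a CF₃ group; the premier leaving group in synthesis
OMs⁻: pKₐ(CH₃SO₃H (MsOH)) ≈ -1.9
NCO⁻: pKₐ(HOCN) ≈ 3.5 — resonance between N and O
p-O₂N–C₆H₄–O⁻: pKₐ(p-nitrophenol) ≈ 7.2 — nitro group delocalises the charge; the classic chromogenic LG
CH₃O⁻: pKₐ(CH₃OH) ≈ 15.5
(CH₃)₃CO⁻: pKₐ(t-BuOH) ≈ 18
The question asks for worst first, so the sequence is read in increasing leaving-group ability.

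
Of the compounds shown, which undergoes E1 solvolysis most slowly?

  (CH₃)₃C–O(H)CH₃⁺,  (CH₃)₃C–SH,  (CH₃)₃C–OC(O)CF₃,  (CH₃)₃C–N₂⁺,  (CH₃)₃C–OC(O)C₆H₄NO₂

With the same alkyl group throughout, only the leaving group differentiates the rates.
The more stable X⁻ (or X) is on its own — i.e. the weaker a base it is — the better a leaving group it makes.
(CH₃)₃C–N₂⁺ loses N₂: no meaningful conjugate acid; N₂ departs as an exceptionally stable neutral molecule
(CH₃)₃C–O(H)CH₃⁺ loses R'OH: pKₐ(R'OH₂⁺) ≈ -2.4
(CH₃)₃C–OC(O)CF₃ loses CF₃COO⁻: pKₐ(CF₃COOH) ≈ 0.2
(CH₃)₃C–OC(O)C₆H₄NO₂ loses p-O₂N–C₆H₄–COO⁻: pKₐ(p-nitrobenzoic acid) ≈ 3.4
(CH₃)₃C–SH loses HS⁻: pKₐ(H₂S) ≈ 7

(CH₃)₃C–SH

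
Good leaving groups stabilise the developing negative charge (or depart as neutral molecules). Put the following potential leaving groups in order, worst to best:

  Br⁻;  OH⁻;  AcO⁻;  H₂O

OH⁻ < AcO⁻ < H₂O < Br⁻

Leaving-group ability tracks the stability of the departed species; conjugate-acid pKₐ is the usual yardstick (lower pKₐ → better LG).
Br⁻: pKₐ(HBr) ≈ -9
H₂O: pKₐ(H₃O⁺) ≈ -1.7
AcO⁻: pKₐ(CH₃COOH) ≈ 4.8
OH⁻: pKₐ(H₂O) ≈ 15.7
Reversing gives the worst-to-best order requested.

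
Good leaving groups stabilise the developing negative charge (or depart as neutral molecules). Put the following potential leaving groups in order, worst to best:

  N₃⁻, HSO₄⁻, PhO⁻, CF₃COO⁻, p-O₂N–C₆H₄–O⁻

A good leaving group is a weak base: the lower the pKₐ of its conjugate acid, the more readily it departs.
HSO₄⁻: pKₐ(H₂SO₄) ≈ -3 — conjugate base of a strong mineral acid
CF₃COO⁻: pKₐ(CF₃COOH) ≈ 0.2
N₃⁻: pKₐ(HN₃) ≈ 4.7 — linear, resonance-stabilised
p-O₂N–C₆H₄–O⁻: pKₐ(p-nitrophenol) ≈ 7.2
PhO⁻: pKₐ(C₆H₅OH (phenol)) ≈ 10
The question asks for worst first, so the sequence is read in increasing leaving-group ability.

PhO⁻ < p-O₂N–C₆H₄–O⁻ < N₃⁻ < CF₃COO⁻ < HSO₄⁻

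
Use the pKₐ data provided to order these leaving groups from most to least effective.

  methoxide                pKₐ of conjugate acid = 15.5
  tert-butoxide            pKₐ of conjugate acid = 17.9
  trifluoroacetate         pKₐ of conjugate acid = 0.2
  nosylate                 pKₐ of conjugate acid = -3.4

Lower conjugate-acid pKₐ ⇒ weaker base ⇒ better leaving group.
Sorting by the given values: nosylate (-3.4), trifluoroacetate (0.2), methoxide (15.5), tert-butoxide (17.9).

nosylate > trifluoroacetate > methoxide > tert-butoxide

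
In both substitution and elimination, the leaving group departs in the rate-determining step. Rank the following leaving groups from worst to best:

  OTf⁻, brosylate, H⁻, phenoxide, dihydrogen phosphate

Rank by basicity of the departing species: weakest base leaves most easily.
OTf⁻: pKₐ(CF₃SO₃H (triflic acid)) ≈ -14 — charge spread over three oxygens and a CF₃ group; the premier leaving group in synthesis
brosylate: pKₐ(p-BrC₆H₄SO₃H) ≈ -2.8 — arenesulfonate with a p-bromo substituent
dihydrogen phosphate: pKₐ(H₃PO₄) ≈ 2.1 — moderate base; biological leaving group after further activation
phenoxide: pKₐ(C₆H₅OH (phenol)) ≈ 10
H⁻: pKₐ(H₂) ≈ 36 — extremely strong base; leaves only in special hydride-transfer contexts
The question asks for worst first, so the sequence is read in increasing leaving-group ability.

H⁻ < phenoxide < dihydrogen phosphate < brosylate < OTf⁻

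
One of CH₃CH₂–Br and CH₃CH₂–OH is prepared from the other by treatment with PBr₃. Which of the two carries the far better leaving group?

CH₃CH₂–Br

From CH₃CH₂–OH the departing group would be OH⁻ (pKₐ(H₂O) ≈ 15.7). Strong base; essentially never leaves without prior activation.
From CH₃CH₂–Br the leaving group is Br⁻ (pKₐ(HBr) ≈ -9). Weak base; good leaving group.
Treatment with PBr₃ works by replacing the hydroxyl with bromide, making CH₃CH₂–Br enormously more reactive.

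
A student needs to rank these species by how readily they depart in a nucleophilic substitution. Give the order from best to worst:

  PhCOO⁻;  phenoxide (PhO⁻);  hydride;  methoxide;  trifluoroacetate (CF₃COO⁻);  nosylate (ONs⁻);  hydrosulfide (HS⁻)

nosylate (ONs⁻) > trifluoroacetate (CF₃COO⁻) > PhCOO⁻ > hydrosulfide (HS⁻) > phenoxide (PhO⁻) > methoxide > hydride

Leaving-group ability tracks the stability of the departed species; conjugate-acid pKₐ is the usual yardstick (lower pKₐ → better LG).
nosylate (ONs⁻): pKₐ(p-O₂NC₆H₄SO₃H) ≈ -3.5
trifluoroacetate (CF₃COO⁻): pKₐ(CF₃COOH) ≈ 0.2
PhCOO⁻: pKₐ(C₆H₅COOH) ≈ 4.2 — aryl carboxylate
hydrosulfide (HS⁻): pKₐ(H₂S) ≈ 7
phenoxide (PhO⁻): pKₐ(C₆H₅OH (phenol)) ≈ 10
methoxide: pKₐ(CH₃OH) ≈ 15.5 — strong base; alkoxides do not leave unassisted
hydride: pKₐ(H₂) ≈ 36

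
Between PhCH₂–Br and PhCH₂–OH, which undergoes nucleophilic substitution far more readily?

From PhCH₂–OH the departing group would be OH⁻ (pKₐ(H₂O) ≈ 15.7). Strong base; essentially never leaves without prior activation.
From PhCH₂–Br the leaving group is Br⁻ (pKₐ(HBr) ≈ -9). Weak base; good leaving group.
(In practice PhCH₂–Br is made from PhCH₂–OH by treatment with PBr₃, replacing the hydroxyl with bromide.)

PhCH₂–Br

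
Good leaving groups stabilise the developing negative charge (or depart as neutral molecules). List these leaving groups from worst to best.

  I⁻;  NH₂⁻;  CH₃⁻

CH₃⁻ < NH₂⁻ < I⁻

I⁻: pKₐ(HI) ≈ -10
NH₂⁻: pKₐ(NH₃) ≈ 38
CH₃⁻: pKₐ(CH₄) ≈ 48
Listed from poorest to best leaving group as asked.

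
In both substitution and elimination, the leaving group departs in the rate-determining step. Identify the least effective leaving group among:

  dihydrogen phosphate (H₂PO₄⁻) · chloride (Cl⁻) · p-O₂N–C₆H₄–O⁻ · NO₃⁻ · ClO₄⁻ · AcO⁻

Leaving-group ability tracks the stability of the departed species; conjugate-acid pKₐ is the usual yardstick (lower pKₐ → better LG).
ClO₄⁻: pKₐ(HClO₄) ≈ -10
chloride (Cl⁻): pKₐ(HCl) ≈ -7
NO₃⁻: pKₐ(HNO₃) ≈ -1.3
dihydrogen phosphate (H₂PO₄⁻): pKₐ(H₃PO₄) ≈ 2.1
AcO⁻: pKₐ(CH₃COOH) ≈ 4.8
p-O₂N–C₆H₄–O⁻: pKₐ(p-nitrophenol) ≈ 7.2

p-O₂N–C₆H₄–O⁻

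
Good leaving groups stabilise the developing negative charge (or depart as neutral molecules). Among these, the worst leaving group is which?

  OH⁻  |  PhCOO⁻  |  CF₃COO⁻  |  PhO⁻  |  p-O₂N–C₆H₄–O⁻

OH⁻

Leaving-group ability tracks the stability of the departed species; conjugate-acid pKₐ is the usual yardstick (lower pKₐ → better LG).
CF₃COO⁻: pKₐ(CF₃COOH) ≈ 0.2
PhCOO⁻: pKₐ(C₆H₅COOH) ≈ 4.2
p-O₂N–C₆H₄–O⁻: pKₐ(p-nitrophenol) ≈ 7.2
PhO⁻: pKₐ(C₆H₅OH (phenol)) ≈ 10
OH⁻: pKₐ(H₂O) ≈ 15.7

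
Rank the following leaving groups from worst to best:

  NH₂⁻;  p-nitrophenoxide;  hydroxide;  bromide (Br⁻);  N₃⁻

bromide (Br⁻): pKₐ(HBr) ≈ -9 — weak base; good leaving group
N₃⁻: pKₐ(HN₃) ≈ 4.7 — linear, resonance-stabilised
p-nitrophenoxide: pKₐ(p-nitrophenol) ≈ 7.2
hydroxide: pKₐ(H₂O) ≈ 15.7
NH₂⁻: pKₐ(NH₃) ≈ 38
The question asks for worst first, so the sequence is read in increasing leaving-group ability.

NH₂⁻ < hydroxide < p-nitrophenoxide < N₃⁻ < bromide (Br⁻)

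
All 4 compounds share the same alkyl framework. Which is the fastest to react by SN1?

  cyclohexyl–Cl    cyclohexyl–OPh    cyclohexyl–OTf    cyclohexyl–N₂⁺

cyclohexyl–N₂⁺

With the same alkyl group throughout, only the leaving group differentiates the rates.
The more stable X⁻ (or X) is on its own — i.e. the weaker a base it is — the better a leaving group it makes.
cyclohexyl–N₂⁺ loses N₂: no meaningful conjugate acid; N₂ departs as an exceptionally stable neutral molecule
cyclohexyl–OTf loses OTf⁻: pKₐ(CF₃SO₃H (triflic acid)) ≈ -14
cyclohexyl–Cl loses Cl⁻: pKₐ(HCl) ≈ -7
cyclohexyl–OPh loses PhO⁻: pKₐ(C₆H₅OH (phenol)) ≈ 10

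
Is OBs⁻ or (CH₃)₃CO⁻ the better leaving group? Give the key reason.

OBs⁻

OBs⁻ is the better leaving group.
pKₐ(p-BrC₆H₄SO₃H) ≈ -2.8 versus pKₐ(t-BuOH) ≈ 18: OBs⁻ is the much weaker base.
Arenesulfonate with a p-bromo substituent.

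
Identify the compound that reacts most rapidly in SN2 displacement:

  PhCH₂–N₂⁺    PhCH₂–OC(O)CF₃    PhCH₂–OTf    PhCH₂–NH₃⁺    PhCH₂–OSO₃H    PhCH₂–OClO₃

The skeletons are identical, so relative rate is governed entirely by leaving-group ability.
The more stable X⁻ (or X) is on its own — i.e. the weaker a base it is — the better a leaving group it makes.
PhCH₂–N₂⁺ loses N₂: no meaningful conjugate acid; N₂ departs as an exceptionally stable neutral molecule
PhCH₂–OTf loses OTf⁻: pKₐ(CF₃SO₃H (triflic acid)) ≈ -14
PhCH₂–OClO₃ loses ClO₄⁻: pKₐ(HClO₄) ≈ -10
PhCH₂–OSO₃H loses HSO₄⁻: pKₐ(H₂SO₄) ≈ -3
PhCH₂–OC(O)CF₃ loses CF₃COO⁻: pKₐ(CF₃COOH) ≈ 0.2
PhCH₂–NH₃⁺ loses NH₃: pKₐ(NH₄⁺) ≈ 9.2

PhCH₂–N₂⁺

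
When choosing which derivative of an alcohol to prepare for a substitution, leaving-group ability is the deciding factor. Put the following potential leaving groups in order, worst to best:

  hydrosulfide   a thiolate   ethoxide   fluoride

ethoxide < a thiolate < hydrosulfide < fluoride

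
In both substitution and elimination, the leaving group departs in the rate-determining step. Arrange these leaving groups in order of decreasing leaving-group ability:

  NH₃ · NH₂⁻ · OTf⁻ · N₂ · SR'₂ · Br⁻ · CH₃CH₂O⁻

The more stable X⁻ (or X) is on its own — i.e. the weaker a base it is — the better a leaving group it makes.
N₂: no meaningful conjugate acid; N₂ departs as an exceptionally stable neutral molecule
OTf⁻: pKₐ(CF₃SO₃H (triflic acid)) ≈ -14
Br⁻: pKₐ(HBr) ≈ -9 — weak base; good leaving group
SR'₂: pKₐ(R'₂SH⁺) ≈ -7
NH₃: pKₐ(NH₄⁺) ≈ 9.2 — neutral but moderately basic; leaves from R–NH₃⁺
CH₃CH₂O⁻: pKₐ(CH₃CH₂OH) ≈ 16 — strong base; alkoxides do not leave unassisted
NH₂⁻: pKₐ(NH₃) ≈ 38 — extremely strong base; never a leaving group

N₂ > OTf⁻ > Br⁻ > SR'₂ > NH₃ > CH₃CH₂O⁻ > NH₂⁻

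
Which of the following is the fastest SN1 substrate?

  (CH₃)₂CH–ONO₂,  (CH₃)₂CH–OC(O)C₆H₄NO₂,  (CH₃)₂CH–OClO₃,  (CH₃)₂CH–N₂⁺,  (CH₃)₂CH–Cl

The skeletons are identical, so relative rate is governed entirely by leaving-group ability.
Rank by basicity of the departing species: weakest base leaves most easily.
(CH₃)₂CH–N₂⁺ loses N₂: no meaningful conjugate acid; N₂ departs as an exceptionally stable neutral molecule
(CH₃)₂CH–OClO₃ loses ClO₄⁻: pKₐ(HClO₄) ≈ -10
(CH₃)₂CH–Cl loses Cl⁻: pKₐ(HCl) ≈ -7
(CH₃)₂CH–ONO₂ loses NO₃⁻: pKₐ(HNO₃) ≈ -1.3
(CH₃)₂CH–OC(O)C₆H₄NO₂ loses p-O₂N–C₆H₄–COO⁻: pKₐ(p-nitrobenzoic acid) ≈ 3.4

(CH₃)₂CH–N₂⁺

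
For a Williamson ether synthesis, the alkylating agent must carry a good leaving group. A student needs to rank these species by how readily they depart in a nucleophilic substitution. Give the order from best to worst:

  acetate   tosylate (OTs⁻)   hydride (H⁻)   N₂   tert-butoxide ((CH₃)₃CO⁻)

N₂ > tosylate (OTs⁻) > acetate > tert-butoxide ((CH₃)₃CO⁻) > hydride (H⁻)

N₂: no meaningful conjugate acid; N₂ departs as an exceptionally stable neutral molecule
tosylate (OTs⁻): pKₐ(p-CH₃C₆H₄SO₃H (TsOH)) ≈ -2.8
acetate: pKₐ(CH₃COOH) ≈ 4.8
tert-butoxide ((CH₃)₃CO⁻): pKₐ(t-BuOH) ≈ 18
hydride (H⁻): pKₐ(H₂) ≈ 36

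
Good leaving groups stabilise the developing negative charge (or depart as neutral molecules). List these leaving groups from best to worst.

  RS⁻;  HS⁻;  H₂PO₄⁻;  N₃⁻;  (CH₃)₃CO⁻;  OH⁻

H₂PO₄⁻ > N₃⁻ > HS⁻ > RS⁻ > OH⁻ > (CH₃)₃CO⁻

The more stable X⁻ (or X) is on its own — i.e. the weaker a base it is — the better a leaving group it makes.
H₂PO₄⁻: pKₐ(H₃PO₄) ≈ 2.1
N₃⁻: pKₐ(HN₃) ≈ 4.7
HS⁻: pKₐ(H₂S) ≈ 7
RS⁻: pKₐ(RSH (a thiol)) ≈ 10.5
OH⁻: pKₐ(H₂O) ≈ 15.7
(CH₃)₃CO⁻: pKₐ(t-BuOH) ≈ 18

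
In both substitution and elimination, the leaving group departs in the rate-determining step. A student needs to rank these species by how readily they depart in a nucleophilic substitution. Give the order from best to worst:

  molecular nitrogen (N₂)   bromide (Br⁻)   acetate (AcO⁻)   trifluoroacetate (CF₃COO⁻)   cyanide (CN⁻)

Leaving-group ability tracks the stability of the departed species; conjugate-acid pKₐ is the usual yardstick (lower pKₐ → better LG).
molecular nitrogen (N₂): no meaningful conjugate acid; N₂ departs as an exceptionally stable neutral molecule
bromide (Br⁻): pKₐ(HBr) ≈ -9
trifluoroacetate (CF₃COO⁻): pKₐ(CF₃COOH) ≈ 0.2
acetate (AcO⁻): pKₐ(CH₃COOH) ≈ 4.8
cyanide (CN⁻): pKₐ(HCN) ≈ 9.2

molecular nitrogen (N₂) > bromide (Br⁻) > trifluoroacetate (CF₃COO⁻) > acetate (AcO⁻) > cyanide (CN⁻)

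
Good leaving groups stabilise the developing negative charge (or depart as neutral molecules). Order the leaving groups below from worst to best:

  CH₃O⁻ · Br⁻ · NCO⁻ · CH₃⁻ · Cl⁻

CH₃⁻ < CH₃O⁻ < NCO⁻ < Cl⁻ < Br⁻

The more stable X⁻ (or X) is on its own — i.e. the weaker a base it is — the better a leaving group it makes.
Br⁻: pKₐ(HBr) ≈ -9
Cl⁻: pKₐ(HCl) ≈ -7
NCO⁻: pKₐ(HOCN) ≈ 3.5
CH₃O⁻: pKₐ(CH₃OH) ≈ 15.5
CH₃⁻: pKₐ(CH₄) ≈ 48
The question asks for worst first, so the sequence is read in increasing leaving-group ability.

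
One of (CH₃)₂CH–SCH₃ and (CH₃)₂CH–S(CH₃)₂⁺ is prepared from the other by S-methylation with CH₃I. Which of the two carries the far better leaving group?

(CH₃)₂CH–S(CH₃)₂⁺

From (CH₃)₂CH–SCH₃ the departing group would be RS⁻ (pKₐ(RSH (a thiol)) ≈ 10.5). Moderately basic; rarely leaves without activation.
From (CH₃)₂CH–S(CH₃)₂⁺ the leaving group is SR'₂ (pKₐ(R'₂SH⁺) ≈ -7). Neutral; leaves from a sulfonium salt (R–SR'₂⁺).
S-methylation with CH₃I works by allowing neutral dimethyl sulfide, rather than methanethiolate, to depart, making (CH₃)₂CH–S(CH₃)₂⁺ enormously more reactive.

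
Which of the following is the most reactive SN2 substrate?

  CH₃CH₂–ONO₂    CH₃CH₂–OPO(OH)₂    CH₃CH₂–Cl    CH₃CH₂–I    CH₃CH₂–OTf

Same R in every case — rank the leaving groups.
Leaving-group ability tracks the stability of the departed species; conjugate-acid pKₐ is the usual yardstick (lower pKₐ → better LG).
CH₃CH₂–OTf loses OTf⁻: pKₐ(CF₃SO₃H (triflic acid)) ≈ -14
CH₃CH₂–I loses I⁻: pKₐ(HI) ≈ -10
CH₃CH₂–Cl loses Cl⁻: pKₐ(HCl) ≈ -7
CH₃CH₂–ONO₂ loses NO₃⁻: pKₐ(HNO₃) ≈ -1.3
CH₃CH₂–OPO(OH)₂ loses H₂PO₄⁻: pKₐ(H₃PO₄) ≈ 2.1

CH₃CH₂–OTf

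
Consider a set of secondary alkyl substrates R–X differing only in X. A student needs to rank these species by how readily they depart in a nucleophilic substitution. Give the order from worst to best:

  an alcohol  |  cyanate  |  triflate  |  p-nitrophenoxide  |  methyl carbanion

Leaving-group ability tracks the stability of the departed species; conjugate-acid pKₐ is the usual yardstick (lower pKₐ → better LG).
triflate: pKₐ(CF₃SO₃H (triflic acid)) ≈ -14
an alcohol: pKₐ(R'OH₂⁺) ≈ -2.4
cyanate: pKₐ(HOCN) ≈ 3.5
p-nitrophenoxide: pKₐ(p-nitrophenol) ≈ 7.2
methyl carbanion: pKₐ(CH₄) ≈ 48
Reversing gives the worst-to-best order requested.

methyl carbanion < p-nitrophenoxide < cyanate < an alcohol < triflate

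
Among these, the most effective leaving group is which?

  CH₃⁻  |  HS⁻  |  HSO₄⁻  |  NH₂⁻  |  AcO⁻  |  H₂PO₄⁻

The more stable X⁻ (or X) is on its own — i.e. the weaker a base it is — the better a leaving group it makes.
HSO₄⁻: pKₐ(H₂SO₄) ≈ -3
H₂PO₄⁻: pKₐ(H₃PO₄) ≈ 2.1
AcO⁻: pKₐ(CH₃COOH) ≈ 4.8
HS⁻: pKₐ(H₂S) ≈ 7
NH₂⁻: pKₐ(NH₃) ≈ 38
CH₃⁻: pKₐ(CH₄) ≈ 48

HSO₄⁻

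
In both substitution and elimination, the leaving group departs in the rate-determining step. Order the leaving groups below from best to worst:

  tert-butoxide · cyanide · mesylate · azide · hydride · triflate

Rank by basicity of the departing species: weakest base leaves most easily.
triflate: pKₐ(CF₃SO₃H (triflic acid)) ≈ -14
mesylate: pKₐ(CH₃SO₃H (MsOH)) ≈ -1.9
azide: pKₐ(HN₃) ≈ 4.7
cyanide: pKₐ(HCN) ≈ 9.2
tert-butoxide: pKₐ(t-BuOH) ≈ 18
hydride: pKₐ(H₂) ≈ 36

triflate > mesylate > azide > cyanide > tert-butoxide > hydride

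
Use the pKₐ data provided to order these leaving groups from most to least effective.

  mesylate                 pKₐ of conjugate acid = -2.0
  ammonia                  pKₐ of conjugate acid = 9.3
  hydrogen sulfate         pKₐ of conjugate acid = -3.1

hydrogen sulfate > mesylate > ammonia

Lower conjugate-acid pKₐ ⇒ weaker base ⇒ better leaving group.
Sorting by the given values: hydrogen sulfate (-3.1), mesylate (-2.0), ammonia (9.3).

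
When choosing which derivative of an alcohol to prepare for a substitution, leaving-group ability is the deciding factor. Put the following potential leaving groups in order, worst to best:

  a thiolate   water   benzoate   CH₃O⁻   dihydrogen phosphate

Rank by basicity of the departing species: weakest base leaves most easily.
water: pKₐ(H₃O⁺) ≈ -1.7
dihydrogen phosphate: pKₐ(H₃PO₄) ≈ 2.1
benzoate: pKₐ(C₆H₅COOH) ≈ 4.2
a thiolate: pKₐ(RSH (a thiol)) ≈ 10.5
CH₃O⁻: pKₐ(CH₃OH) ≈ 15.5
Reversing gives the worst-to-best order requested.

CH₃O⁻ < a thiolate < benzoate < dihydrogen phosphate < water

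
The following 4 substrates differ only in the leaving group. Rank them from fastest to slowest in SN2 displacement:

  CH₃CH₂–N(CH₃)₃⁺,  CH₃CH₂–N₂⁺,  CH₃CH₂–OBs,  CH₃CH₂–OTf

CH₃CH₂–N₂⁺ > CH₃CH₂–OTf > CH₃CH₂–OBs > CH₃CH₂–N(CH₃)₃⁺

With the same alkyl group throughout, only the leaving group differentiates the rates.
Rank by basicity of the departing species: weakest base leaves most easily.
CH₃CH₂–N₂⁺ loses N₂: no meaningful conjugate acid; N₂ departs as an exceptionally stable neutral molecule
CH₃CH₂–OTf loses OTf⁻: pKₐ(CF₃SO₃H (triflic acid)) ≈ -14
CH₃CH₂–OBs loses OBs⁻: pKₐ(p-BrC₆H₄SO₃H) ≈ -2.8
CH₃CH₂–N(CH₃)₃⁺ loses NR'₃: pKₐ(R'₃NH⁺) ≈ 10.7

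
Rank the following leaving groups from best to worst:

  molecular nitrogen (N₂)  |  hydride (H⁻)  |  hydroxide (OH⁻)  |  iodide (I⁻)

molecular nitrogen (N₂) > iodide (I⁻) > hydroxide (OH⁻) > hydride (H⁻)

A good leaving group is a weak base: the lower the pKₐ of its conjugate acid, the more readily it departs.
molecular nitrogen (N₂): no meaningful conjugate acid; N₂ departs as an exceptionally stable neutral molecule
iodide (I⁻): pKₐ(HI) ≈ -10
hydroxide (OH⁻): pKₐ(H₂O) ≈ 15.7
hydride (H⁻): pKₐ(H₂) ≈ 36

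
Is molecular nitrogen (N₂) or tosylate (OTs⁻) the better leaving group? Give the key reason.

molecular nitrogen (N₂)

molecular nitrogen (N₂) is the better leaving group.
N₂ is the ultimate leaving group — it departs as an exceptionally stable neutral molecule, whereas tosylate (OTs⁻) (pKₐ(p-CH₃C₆H₄SO₃H (TsOH)) ≈ -2.8) is far more basic.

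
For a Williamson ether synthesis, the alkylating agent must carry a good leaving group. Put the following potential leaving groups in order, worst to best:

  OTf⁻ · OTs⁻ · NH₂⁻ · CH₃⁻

CH₃⁻ < NH₂⁻ < OTs⁻ < OTf⁻

Leaving-group ability tracks the stability of the departed species; conjugate-acid pKₐ is the usual yardstick (lower pKₐ → better LG).
OTf⁻: pKₐ(CF₃SO₃H (triflic acid)) ≈ -14
OTs⁻: pKₐ(p-CH₃C₆H₄SO₃H (TsOH)) ≈ -2.8
NH₂⁻: pKₐ(NH₃) ≈ 38 — extremely strong base; never a leaving group
CH₃⁻: pKₐ(CH₄) ≈ 48
The question asks for worst first, so the sequence is read in increasing leaving-group ability.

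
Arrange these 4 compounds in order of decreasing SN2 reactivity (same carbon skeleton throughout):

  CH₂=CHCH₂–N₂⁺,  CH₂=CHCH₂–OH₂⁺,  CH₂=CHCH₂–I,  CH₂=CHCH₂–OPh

The skeletons are identical, so relative rate is governed entirely by leaving-group ability.
The more stable X⁻ (or X) is on its own — i.e. the weaker a base it is — the better a leaving group it makes.
CH₂=CHCH₂–N₂⁺ loses N₂: no meaningful conjugate acid; N₂ departs as an exceptionally stable neutral molecule
CH₂=CHCH₂–I loses I⁻: pKₐ(HI) ≈ -10
CH₂=CHCH₂–OH₂⁺ loses H₂O: pKₐ(H₃O⁺) ≈ -1.7
CH₂=CHCH₂–OPh loses PhO⁻: pKₐ(C₆H₅OH (phenol)) ≈ 10

CH₂=CHCH₂–N₂⁺ > CH₂=CHCH₂–I > CH₂=CHCH₂–OH₂⁺ > CH₂=CHCH₂–OPh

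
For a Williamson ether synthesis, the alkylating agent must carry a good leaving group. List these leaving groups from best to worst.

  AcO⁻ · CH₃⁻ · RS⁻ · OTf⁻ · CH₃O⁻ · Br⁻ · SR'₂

OTf⁻ > Br⁻ > SR'₂ > AcO⁻ > RS⁻ > CH₃O⁻ > CH₃⁻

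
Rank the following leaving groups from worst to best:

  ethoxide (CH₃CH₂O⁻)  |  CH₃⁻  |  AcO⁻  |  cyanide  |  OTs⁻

OTs⁻: pKₐ(p-CH₃C₆H₄SO₃H (TsOH)) ≈ -2.8
AcO⁻: pKₐ(CH₃COOH) ≈ 4.8
cyanide: pKₐ(HCN) ≈ 9.2
ethoxide (CH₃CH₂O⁻): pKₐ(CH₃CH₂OH) ≈ 16
CH₃⁻: pKₐ(CH₄) ≈ 48
Reversing gives the worst-to-best order requested.

CH₃⁻ < ethoxide (CH₃CH₂O⁻) < cyanide < AcO⁻ < OTs⁻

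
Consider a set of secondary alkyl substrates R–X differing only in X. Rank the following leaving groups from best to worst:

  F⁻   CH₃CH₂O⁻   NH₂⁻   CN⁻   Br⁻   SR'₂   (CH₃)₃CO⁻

Br⁻: pKₐ(HBr) ≈ -9
SR'₂: pKₐ(R'₂SH⁺) ≈ -7 — neutral; leaves from a sulfonium salt (R–SR'₂⁺)
F⁻: pKₐ(HF) ≈ 3.2 — small and strongly basic; the poor halide leaving group
CN⁻: pKₐ(HCN) ≈ 9.2 — sp carbon stabilises the charge somewhat, but still a poor LG
CH₃CH₂O⁻: pKₐ(CH₃CH₂OH) ≈ 16 — strong base; alkoxides do not leave unassisted
(CH₃)₃CO⁻: pKₐ(t-BuOH) ≈ 18
NH₂⁻: pKₐ(NH₃) ≈ 38 — extremely strong base; never a leaving group

Br⁻ > SR'₂ > F⁻ > CN⁻ > CH₃CH₂O⁻ > (CH₃)₃CO⁻ > NH₂⁻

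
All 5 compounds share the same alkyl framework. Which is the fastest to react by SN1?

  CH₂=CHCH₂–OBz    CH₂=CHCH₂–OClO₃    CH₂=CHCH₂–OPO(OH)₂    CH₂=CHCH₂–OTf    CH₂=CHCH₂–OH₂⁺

Same R in every case — rank the leaving groups.
Rank by basicity of the departing species: weakest base leaves most easily.
CH₂=CHCH₂–OTf loses OTf⁻: pKₐ(CF₃SO₃H (triflic acid)) ≈ -14
CH₂=CHCH₂–OClO₃ loses ClO₄⁻: pKₐ(HClO₄) ≈ -10
CH₂=CHCH₂–OH₂⁺ loses H₂O: pKₐ(H₃O⁺) ≈ -1.7
CH₂=CHCH₂–OPO(OH)₂ loses H₂PO₄⁻: pKₐ(H₃PO₄) ≈ 2.1
CH₂=CHCH₂–OBz loses PhCOO⁻: pKₐ(C₆H₅COOH) ≈ 4.2

CH₂=CHCH₂–OTf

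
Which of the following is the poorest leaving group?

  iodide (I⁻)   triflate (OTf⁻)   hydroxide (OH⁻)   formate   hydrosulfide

hydroxide (OH⁻)

A good leaving group is a weak base: the lower the pKₐ of its conjugate acid, the more readily it departs.
triflate (OTf⁻): pKₐ(CF₃SO₃H (triflic acid)) ≈ -14
iodide (I⁻): pKₐ(HI) ≈ -10
formate: pKₐ(HCOOH) ≈ 3.8
hydrosulfide: pKₐ(H₂S) ≈ 7
hydroxide (OH⁻): pKₐ(H₂O) ≈ 15.7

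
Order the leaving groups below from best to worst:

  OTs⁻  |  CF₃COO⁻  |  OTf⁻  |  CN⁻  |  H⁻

OTf⁻ > OTs⁻ > CF₃COO⁻ > CN⁻ > H⁻

The more stable X⁻ (or X) is on its own — i.e. the weaker a base it is — the better a leaving group it makes.
OTf⁻: pKₐ(CF₃SO₃H (triflic acid)) ≈ -14 — charge spread over three oxygens and a CF₃ group; the premier leaving group in synthesis
OTs⁻: pKₐ(p-CH₃C₆H₄SO₃H (TsOH)) ≈ -2.8
CF₃COO⁻: pKₐ(CF₃COOH) ≈ 0.2
CN⁻: pKₐ(HCN) ≈ 9.2 — sp carbon stabilises the charge somewhat, but still a poor LG
H⁻: pKₐ(H₂) ≈ 36 — extremely strong base; leaves only in special hydride-transfer contexts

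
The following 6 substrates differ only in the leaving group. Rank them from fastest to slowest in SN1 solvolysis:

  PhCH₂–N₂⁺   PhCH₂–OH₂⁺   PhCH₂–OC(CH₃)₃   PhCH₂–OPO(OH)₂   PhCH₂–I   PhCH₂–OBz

PhCH₂–N₂⁺ > PhCH₂–I > PhCH₂–OH₂⁺ > PhCH₂–OPO(OH)₂ > PhCH₂–OBz > PhCH₂–OC(CH₃)₃

Identical carbon frameworks mean the comparison reduces to leaving-group quality.
The more stable X⁻ (or X) is on its own — i.e. the weaker a base it is — the better a leaving group it makes.
PhCH₂–N₂⁺ loses N₂: no meaningful conjugate acid; N₂ departs as an exceptionally stable neutral molecule
PhCH₂–I loses I⁻: pKₐ(HI) ≈ -10
PhCH₂–OH₂⁺ loses H₂O: pKₐ(H₃O⁺) ≈ -1.7
PhCH₂–OPO(OH)₂ loses H₂PO₄⁻: pKₐ(H₃PO₄) ≈ 2.1
PhCH₂–OBz loses PhCOO⁻: pKₐ(C₆H₅COOH) ≈ 4.2
PhCH₂–OC(CH₃)₃ loses (CH₃)₃CO⁻: pKₐ(t-BuOH) ≈ 18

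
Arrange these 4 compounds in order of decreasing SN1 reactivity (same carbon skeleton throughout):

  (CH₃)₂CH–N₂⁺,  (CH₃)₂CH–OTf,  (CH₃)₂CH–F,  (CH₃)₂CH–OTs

The skeletons are identical, so relative rate is governed entirely by leaving-group ability.
Leaving-group ability tracks the stability of the departed species; conjugate-acid pKₐ is the usual yardstick (lower pKₐ → better LG).
(CH₃)₂CH–N₂⁺ loses N₂: no meaningful conjugate acid; N₂ departs as an exceptionally stable neutral molecule
(CH₃)₂CH–OTf loses OTf⁻: pKₐ(CF₃SO₃H (triflic acid)) ≈ -14
(CH₃)₂CH–OTs loses OTs⁻: pKₐ(p-CH₃C₆H₄SO₃H (TsOH)) ≈ -2.8
(CH₃)₂CH–F loses F⁻: pKₐ(HF) ≈ 3.2

(CH₃)₂CH–N₂⁺ > (CH₃)₂CH–OTf > (CH₃)₂CH–OTs > (CH₃)₂CH–F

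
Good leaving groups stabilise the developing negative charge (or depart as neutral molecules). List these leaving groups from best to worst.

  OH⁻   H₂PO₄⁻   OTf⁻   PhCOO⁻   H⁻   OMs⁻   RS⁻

The more stable X⁻ (or X) is on its own — i.e. the weaker a base it is — the better a leaving group it makes.
OTf⁻: pKₐ(CF₃SO₃H (triflic acid)) ≈ -14
OMs⁻: pKₐ(CH₃SO₃H (MsOH)) ≈ -1.9 — resonance-delocalised alkanesulfonate
H₂PO₄⁻: pKₐ(H₃PO₄) ≈ 2.1 — moderate base; biological leaving group after further activation
PhCOO⁻: pKₐ(C₆H₅COOH) ≈ 4.2 — aryl carboxylate
RS⁻: pKₐ(RSH (a thiol)) ≈ 10.5 — moderately basic; rarely leaves without activation
OH⁻: pKₐ(H₂O) ≈ 15.7 — strong base; essentially never leaves without prior activation
H⁻: pKₐ(H₂) ≈ 36 — extremely strong base; leaves only in special hydride-transfer contexts

OTf⁻ > OMs⁻ > H₂PO₄⁻ > PhCOO⁻ > RS⁻ > OH⁻ > H⁻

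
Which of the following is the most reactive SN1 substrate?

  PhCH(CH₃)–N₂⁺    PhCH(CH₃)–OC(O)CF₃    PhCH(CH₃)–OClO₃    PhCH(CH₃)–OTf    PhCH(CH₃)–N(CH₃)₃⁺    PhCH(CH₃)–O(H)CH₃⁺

The skeletons are identical, so relative rate is governed entirely by leaving-group ability.
The more stable X⁻ (or X) is on its own — i.e. the weaker a base it is — the better a leaving group it makes.
PhCH(CH₃)–N₂⁺ loses N₂: no meaningful conjugate acid; N₂ departs as an exceptionally stable neutral molecule
PhCH(CH₃)–OTf loses OTf⁻: pKₐ(CF₃SO₃H (triflic acid)) ≈ -14
PhCH(CH₃)–OClO₃ loses ClO₄⁻: pKₐ(HClO₄) ≈ -10
PhCH(CH₃)–O(H)CH₃⁺ loses R'OH: pKₐ(R'OH₂⁺) ≈ -2.4
PhCH(CH₃)–OC(O)CF₃ loses CF₃COO⁻: pKₐ(CF₃COOH) ≈ 0.2
PhCH(CH₃)–N(CH₃)₃⁺ loses NR'₃: pKₐ(R'₃NH⁺) ≈ 10.7

PhCH(CH₃)–N₂⁺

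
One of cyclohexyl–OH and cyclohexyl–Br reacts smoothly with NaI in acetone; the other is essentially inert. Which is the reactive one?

From cyclohexyl–OH the departing group would be OH⁻ (pKₐ(H₂O) ≈ 15.7). Strong base; essentially never leaves without prior activation.
From cyclohexyl–Br the leaving group is Br⁻ (pKₐ(HBr) ≈ -9). Weak base; good leaving group.
(In practice cyclohexyl–Br is made from cyclohexyl–OH by treatment with PBr₃, replacing the hydroxyl with bromide.)

cyclohexyl–Br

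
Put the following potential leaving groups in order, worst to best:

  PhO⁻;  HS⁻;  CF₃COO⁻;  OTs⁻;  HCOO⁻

PhO⁻ < HS⁻ < HCOO⁻ < CF₃COO⁻ < OTs⁻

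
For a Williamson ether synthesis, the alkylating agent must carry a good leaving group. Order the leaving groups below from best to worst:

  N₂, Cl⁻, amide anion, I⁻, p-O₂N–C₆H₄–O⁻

A good leaving group is a weak base: the lower the pKₐ of its conjugate acid, the more readily it departs.
N₂: no meaningful conjugate acid; N₂ departs as an exceptionally stable neutral molecule
I⁻: pKₐ(HI) ≈ -10
Cl⁻: pKₐ(HCl) ≈ -7
p-O₂N–C₆H₄–O⁻: pKₐ(p-nitrophenol) ≈ 7.2
amide anion: pKₐ(NH₃) ≈ 38

N₂ > I⁻ > Cl⁻ > p-O₂N–C₆H₄–O⁻ > amide anion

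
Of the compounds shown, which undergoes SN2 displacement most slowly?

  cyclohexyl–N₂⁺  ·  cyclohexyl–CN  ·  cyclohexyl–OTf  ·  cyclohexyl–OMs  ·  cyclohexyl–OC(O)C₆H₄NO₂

cyclohexyl–CN

With the same alkyl group throughout, only the leaving group differentiates the rates.
A good leaving group is a weak base: the lower the pKₐ of its conjugate acid, the more readily it departs.
cyclohexyl–N₂⁺ loses N₂: no meaningful conjugate acid; N₂ departs as an exceptionally stable neutral molecule
cyclohexyl–OTf loses OTf⁻: pKₐ(CF₃SO₃H (triflic acid)) ≈ -14
cyclohexyl–OMs loses OMs⁻: pKₐ(CH₃SO₃H (MsOH)) ≈ -1.9
cyclohexyl–OC(O)C₆H₄NO₂ loses p-O₂N–C₆H₄–COO⁻: pKₐ(p-nitrobenzoic acid) ≈ 3.4
cyclohexyl–CN loses CN⁻: pKₐ(HCN) ≈ 9.2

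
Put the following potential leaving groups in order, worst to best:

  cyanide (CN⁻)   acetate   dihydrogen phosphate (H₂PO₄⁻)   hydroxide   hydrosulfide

Leaving-group ability tracks the stability of the departed species; conjugate-acid pKₐ is the usual yardstick (lower pKₐ → better LG).
dihydrogen phosphate (H₂PO₄⁻): pKₐ(H₃PO₄) ≈ 2.1 — moderate base; biological leaving group after further activation
acetate: pKₐ(CH₃COOH) ≈ 4.8
hydrosulfide: pKₐ(H₂S) ≈ 7
cyanide (CN⁻): pKₐ(HCN) ≈ 9.2 — sp carbon stabilises the charge somewhat, but still a poor LG
hydroxide: pKₐ(H₂O) ≈ 15.7 — strong base; essentially never leaves without prior activation
Listed from poorest to best leaving group as asked.

hydroxide < cyanide (CN⁻) < hydrosulfide < acetate < dihydrogen phosphate (H₂PO₄⁻)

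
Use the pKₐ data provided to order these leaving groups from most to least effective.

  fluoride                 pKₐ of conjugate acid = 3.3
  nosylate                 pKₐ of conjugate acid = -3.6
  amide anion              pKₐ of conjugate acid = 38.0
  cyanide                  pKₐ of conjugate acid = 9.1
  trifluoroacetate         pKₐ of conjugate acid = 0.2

nosylate > trifluoroacetate > fluoride > cyanide > amide anion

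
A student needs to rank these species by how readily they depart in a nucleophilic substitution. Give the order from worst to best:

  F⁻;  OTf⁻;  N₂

N₂: no meaningful conjugate acid; N₂ departs as an exceptionally stable neutral molecule
OTf⁻: pKₐ(CF₃SO₃H (triflic acid)) ≈ -14 — charge spread over three oxygens and a CF₃ group; the premier leaving group in synthesis
F⁻: pKₐ(HF) ≈ 3.2
Listed from poorest to best leaving group as asked.

F⁻ < OTf⁻ < N₂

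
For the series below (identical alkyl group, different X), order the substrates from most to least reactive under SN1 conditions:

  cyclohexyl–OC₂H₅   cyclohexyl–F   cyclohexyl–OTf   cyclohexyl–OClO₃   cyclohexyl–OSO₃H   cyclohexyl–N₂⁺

cyclohexyl–N₂⁺ > cyclohexyl–OTf > cyclohexyl–OClO₃ > cyclohexyl–OSO₃H > cyclohexyl–F > cyclohexyl–OC₂H₅

Same R in every case — rank the leaving groups.
Leaving-group ability tracks the stability of the departed species; conjugate-acid pKₐ is the usual yardstick (lower pKₐ → better LG).
cyclohexyl–N₂⁺ loses N₂: no meaningful conjugate acid; N₂ departs as an exceptionally stable neutral molecule
cyclohexyl–OTf loses OTf⁻: pKₐ(CF₃SO₃H (triflic acid)) ≈ -14
cyclohexyl–OClO₃ loses ClO₄⁻: pKₐ(HClO₄) ≈ -10
cyclohexyl–OSO₃H loses HSO₄⁻: pKₐ(H₂SO₄) ≈ -3
cyclohexyl–F loses F⁻: pKₐ(HF) ≈ 3.2
cyclohexyl–OC₂H₅ loses CH₃CH₂O⁻: pKₐ(CH₃CH₂OH) ≈ 16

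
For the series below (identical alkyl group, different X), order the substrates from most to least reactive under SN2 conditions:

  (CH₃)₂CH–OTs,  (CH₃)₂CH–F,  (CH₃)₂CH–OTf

(CH₃)₂CH–OTf > (CH₃)₂CH–OTs > (CH₃)₂CH–F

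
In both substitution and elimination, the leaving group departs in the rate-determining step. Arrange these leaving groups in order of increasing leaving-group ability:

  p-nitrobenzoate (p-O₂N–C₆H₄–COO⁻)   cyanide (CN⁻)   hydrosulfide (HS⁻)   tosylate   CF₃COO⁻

cyanide (CN⁻) < hydrosulfide (HS⁻) < p-nitrobenzoate (p-O₂N–C₆H₄–COO⁻) < CF₃COO⁻ < tosylate

A good leaving group is a weak base: the lower the pKₐ of its conjugate acid, the more readily it departs.
tosylate: pKₐ(p-CH₃C₆H₄SO₃H (TsOH)) ≈ -2.8 — resonance-delocalised arenesulfonate
CF₃COO⁻: pKₐ(CF₃COOH) ≈ 0.2
p-nitrobenzoate (p-O₂N–C₆H₄–COO⁻): pKₐ(p-nitrobenzoic acid) ≈ 3.4 — electron-withdrawing nitro group stabilises the carboxylate
hydrosulfide (HS⁻): pKₐ(H₂S) ≈ 7
cyanide (CN⁻): pKₐ(HCN) ≈ 9.2 — sp carbon stabilises the charge somewhat, but still a poor LG
Listed from poorest to best leaving group as asked.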